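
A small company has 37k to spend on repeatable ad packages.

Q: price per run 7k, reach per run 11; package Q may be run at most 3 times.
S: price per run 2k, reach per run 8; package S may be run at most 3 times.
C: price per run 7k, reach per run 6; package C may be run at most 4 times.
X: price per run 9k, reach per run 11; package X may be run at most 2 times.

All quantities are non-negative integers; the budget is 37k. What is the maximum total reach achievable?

2×Q, 3×S, 1×C, and 1×X: price 36 ≤ 37, reach 2·11 + 3·8 + 1·6 + 1·11 = 63.
3×Q, 3×S, and 1×X: price 36 ≤ 37, reach 3·11 + 3·8 + 1·11 = 68.
Best is 68.

68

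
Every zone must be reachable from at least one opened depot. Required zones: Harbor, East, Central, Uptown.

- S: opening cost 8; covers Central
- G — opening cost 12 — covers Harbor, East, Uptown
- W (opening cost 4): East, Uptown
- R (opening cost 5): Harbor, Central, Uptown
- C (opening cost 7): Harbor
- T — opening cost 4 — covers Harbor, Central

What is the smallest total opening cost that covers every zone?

This is a weighted set-cover instance.
The greedy cost-per-new-zone heuristic would pick R and W for 9, but a cheaper cover exists.
Choose W and T: together they cover Harbor, East, Central, Uptown — every zone.
Total opening cost: 4 + 4 = 8.
No cover costs less than 8.

8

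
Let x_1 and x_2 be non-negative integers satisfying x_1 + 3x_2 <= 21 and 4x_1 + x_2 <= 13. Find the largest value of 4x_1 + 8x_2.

(x_1,x_2)=(0,7): 1·0+3·7=21≤21, 4·0+1·7=7≤13, objective 56.
(x_1,x_2)=(1,6): 1·1+3·6=19≤21, 4·1+1·6=10≤13, objective 52.
The best lattice point is (0,7), giving 56.

56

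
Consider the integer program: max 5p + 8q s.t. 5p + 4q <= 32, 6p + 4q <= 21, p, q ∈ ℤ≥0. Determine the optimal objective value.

40

(p,q)=(0,5): 5·0+4·5=20≤32, 6·0+4·5=20≤21, objective 40.
(p,q)=(0,4): 5·0+4·4=16≤32, 6·0+4·4=16≤21, objective 32.
The best lattice point is (0,5), giving 40.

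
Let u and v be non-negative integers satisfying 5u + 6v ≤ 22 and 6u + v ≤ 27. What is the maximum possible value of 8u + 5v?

(u,v)=(4,0): 5·4+6·0=20≤22, 6·4+1·0=24≤27, objective 32.
(u,v)=(3,1): 5·3+6·1=21≤22, 6·3+1·1=19≤27, objective 29.
(u,v)=(3,0): 5·3+6·0=15≤22, 6·3+1·0=18≤27, objective 24.
The best lattice point is (4,0), giving 32.

32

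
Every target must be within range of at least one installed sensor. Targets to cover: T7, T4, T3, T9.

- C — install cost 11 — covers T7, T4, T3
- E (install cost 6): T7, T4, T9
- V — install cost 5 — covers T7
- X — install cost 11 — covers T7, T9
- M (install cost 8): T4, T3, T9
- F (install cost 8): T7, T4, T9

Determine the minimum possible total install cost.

13

This is a weighted set-cover instance.
The greedy cost-per-new-target heuristic would pick E and M for 14, but a cheaper cover exists.
Choose V and M: together they cover T7, T4, T3, T9 — every target.
Total install cost: 5 + 8 = 13.
No cover costs less than 13.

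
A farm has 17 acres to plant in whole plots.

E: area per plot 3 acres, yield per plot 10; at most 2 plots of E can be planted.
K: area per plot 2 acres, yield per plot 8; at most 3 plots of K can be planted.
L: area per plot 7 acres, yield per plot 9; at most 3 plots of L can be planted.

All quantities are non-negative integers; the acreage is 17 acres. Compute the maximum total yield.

K has the best ratio (8/2); taking only K gives at most 3×8 = 24 (stopped by the supply cap of 3).
Mixing does better — 2×E, 2×K, and 1×L: area 17 ≤ 17, yield 2·10 + 2·8 + 1·9 = 45.

45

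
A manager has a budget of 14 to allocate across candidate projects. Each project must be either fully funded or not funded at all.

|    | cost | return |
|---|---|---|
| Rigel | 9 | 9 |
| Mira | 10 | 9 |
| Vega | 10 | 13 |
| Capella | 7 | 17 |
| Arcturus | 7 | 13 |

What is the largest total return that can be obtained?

30

Treat it as a binary knapsack problem.
Capella + Arcturus: cost 7 + 7 = 14 ≤ 14, return 17 + 13 = 30.
Capella: cost 7 ≤ 14, return 17.
Best is Capella and Arcturus with total return 30.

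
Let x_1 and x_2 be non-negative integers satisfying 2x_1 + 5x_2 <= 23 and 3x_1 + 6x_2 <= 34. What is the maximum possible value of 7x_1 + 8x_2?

77

The continuous relaxation peaks at (11.3, 0) with value 79.33; rounding to a feasible lattice point costs some objective.
(x_1,x_2)=(11,0): 2·11+5·0=22≤23, 3·11+6·0=33≤34, objective 77.
(x_1,x_2)=(10,0): 2·10+5·0=20≤23, 3·10+6·0=30≤34, objective 70.
The best lattice point is (11,0), giving 77.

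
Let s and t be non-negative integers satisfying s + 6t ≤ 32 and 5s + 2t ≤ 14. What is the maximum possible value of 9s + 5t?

29

The continuous relaxation peaks at (0.714, 5.21) with value 32.50; rounding to a feasible lattice point costs some objective.
(s,t)=(1,4): 1·1+6·4=25≤32, 5·1+2·4=13≤14, objective 29.
(s,t)=(0,5): 1·0+6·5=30≤32, 5·0+2·5=10≤14, objective 25.
The best lattice point is (1,4), giving 29.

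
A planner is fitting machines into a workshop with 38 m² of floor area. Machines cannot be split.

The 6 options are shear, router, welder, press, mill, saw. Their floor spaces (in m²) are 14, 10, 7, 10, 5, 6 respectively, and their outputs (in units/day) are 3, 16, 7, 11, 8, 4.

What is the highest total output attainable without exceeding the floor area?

46

router + press + mill + saw: floor space 10 + 10 + 5 + 6 = 31 ≤ 38, output 16 + 11 + 8 + 4 = 39.
router + welder + press + mill: floor space 10 + 7 + 10 + 5 = 32 ≤ 38, output 16 + 7 + 11 + 8 = 42.
router + welder + press + mill + saw: floor space 10 + 7 + 10 + 5 + 6 = 38 ≤ 38, output 16 + 7 + 11 + 8 + 4 = 46.
Best is router, welder, press, mill, and saw with total output 46.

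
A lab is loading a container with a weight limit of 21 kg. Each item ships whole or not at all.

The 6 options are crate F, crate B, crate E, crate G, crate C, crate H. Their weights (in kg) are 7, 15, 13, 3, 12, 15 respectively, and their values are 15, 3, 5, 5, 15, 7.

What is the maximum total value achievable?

Allowing fractional choices, the relaxed optimum would be about 33.8, but items are indivisible.
crate F + crate G: weight 7 + 3 = 10 ≤ 21, value 15 + 5 = 20.
crate G + crate C: weight 3 + 12 = 15 ≤ 21, value 5 + 15 = 20.
crate F + crate C: weight 7 + 12 = 19 ≤ 21, value 15 + 15 = 30.
Best is crate F and crate C with total value 30.

30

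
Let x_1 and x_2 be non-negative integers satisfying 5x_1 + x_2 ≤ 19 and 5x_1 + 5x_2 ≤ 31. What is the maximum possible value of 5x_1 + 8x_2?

48

The continuous relaxation peaks at (0, 6.2) with value 49.60; rounding to a feasible lattice point costs some objective.
(x_1,x_2)=(0,6): 5·0+1·6=6≤19, 5·0+5·6=30≤31, objective 48.
(x_1,x_2)=(1,5): 5·1+1·5=10≤19, 5·1+5·5=30≤31, objective 45.
(x_1,x_2)=(0,5): 5·0+1·5=5≤19, 5·0+5·5=25≤31, objective 40.
No feasible integer point exceeds 48.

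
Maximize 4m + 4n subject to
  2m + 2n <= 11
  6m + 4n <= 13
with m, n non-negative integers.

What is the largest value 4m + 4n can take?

12

Relaxing integrality, the LP optimum is 13.00 at (m,n) = (0, 3.25), which is not an integer point.
(m,n)=(0,3): 2·0+2·3=6≤11, 6·0+4·3=12≤13, objective 12.
(m,n)=(0,2): 2·0+2·2=4≤11, 6·0+4·2=8≤13, objective 8.
No feasible integer point exceeds 12.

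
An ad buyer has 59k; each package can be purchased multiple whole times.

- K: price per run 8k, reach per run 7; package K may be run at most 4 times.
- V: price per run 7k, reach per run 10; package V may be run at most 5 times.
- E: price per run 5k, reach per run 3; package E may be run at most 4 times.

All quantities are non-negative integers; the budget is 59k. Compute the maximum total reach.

Take 3×K and 5×V: price 59 ≤ 59, reach 3·7 + 5·10 = 71.
V has the best ratio (10/7) and is taken to its limit of 5; remaining capacity is filled optimally with the others.

71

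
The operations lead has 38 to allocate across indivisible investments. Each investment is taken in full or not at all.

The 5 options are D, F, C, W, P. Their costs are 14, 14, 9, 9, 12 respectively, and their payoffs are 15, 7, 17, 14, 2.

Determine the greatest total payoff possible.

46

This is an integer program with binary decision variables.
Take D, C, and W: cost 14 + 9 + 9 = 32 ≤ 38, payoff 15 + 17 + 14 = 46.
No other feasible combination does better.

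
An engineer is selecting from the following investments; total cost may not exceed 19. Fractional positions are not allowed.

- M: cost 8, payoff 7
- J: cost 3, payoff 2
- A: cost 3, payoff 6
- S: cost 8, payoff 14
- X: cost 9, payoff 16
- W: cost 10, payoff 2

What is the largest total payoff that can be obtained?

This is a 0-1 knapsack instance.
Take S and X: cost 8 + 9 = 17 ≤ 19, payoff 14 + 16 = 30.
No other feasible combination does better.

30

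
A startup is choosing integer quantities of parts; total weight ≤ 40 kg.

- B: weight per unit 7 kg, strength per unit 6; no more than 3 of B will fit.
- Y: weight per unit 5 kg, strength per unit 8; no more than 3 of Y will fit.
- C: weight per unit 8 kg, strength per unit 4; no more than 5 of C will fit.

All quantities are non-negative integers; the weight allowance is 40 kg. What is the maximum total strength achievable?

This is a bounded integer knapsack.
3×B and 3×Y: weight 36 ≤ 40, strength 3·6 + 3·8 = 42.
2×B, 3×Y, and 1×C: weight 37 ≤ 40, strength 2·6 + 3·8 + 1·4 = 40.
Best is 42.

42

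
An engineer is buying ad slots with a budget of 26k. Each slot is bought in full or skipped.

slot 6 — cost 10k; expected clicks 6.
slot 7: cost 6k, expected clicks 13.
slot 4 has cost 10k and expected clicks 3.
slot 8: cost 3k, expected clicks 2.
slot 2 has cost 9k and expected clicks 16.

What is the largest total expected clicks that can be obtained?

35

Take slot 6, slot 7, and slot 2: cost 10 + 6 + 9 = 25 ≤ 26, expected clicks 6 + 13 + 16 = 35.
No other feasible combination does better.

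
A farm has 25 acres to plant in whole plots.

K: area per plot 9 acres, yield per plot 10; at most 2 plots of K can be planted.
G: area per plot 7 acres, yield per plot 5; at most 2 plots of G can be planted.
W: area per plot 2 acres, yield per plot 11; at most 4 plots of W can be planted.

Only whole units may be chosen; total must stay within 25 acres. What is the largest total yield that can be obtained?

This is a bounded integer knapsack.
Take 1×K, 1×G, and 4×W: area 24 ≤ 25, yield 1·10 + 1·5 + 4·11 = 59.
W has the best ratio (11/2) and is taken to its limit of 4; remaining capacity is filled optimally with the others.

59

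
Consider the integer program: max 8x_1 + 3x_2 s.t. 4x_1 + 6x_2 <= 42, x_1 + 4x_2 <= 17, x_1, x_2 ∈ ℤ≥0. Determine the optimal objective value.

80

(x_1,x_2)=(10,0): 4·10+6·0=40≤42, 1·10+4·0=10≤17, objective 80.
(x_1,x_2)=(9,1): 4·9+6·1=42≤42, 1·9+4·1=13≤17, objective 75.
(x_1,x_2)=(9,0): 4·9+6·0=36≤42, 1·9+4·0=9≤17, objective 72.
No feasible integer point exceeds 80.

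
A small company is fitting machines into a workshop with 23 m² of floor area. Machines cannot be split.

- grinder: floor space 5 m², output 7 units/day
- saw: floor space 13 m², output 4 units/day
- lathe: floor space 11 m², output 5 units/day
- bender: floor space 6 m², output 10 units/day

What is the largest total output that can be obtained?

22

Allowing fractional choices, the relaxed optimum would be about 22.3, but machines are indivisible.
grinder + bender: floor space 5 + 6 = 11 ≤ 23, output 7 + 10 = 17.
grinder + lathe + bender: floor space 5 + 11 + 6 = 22 ≤ 23, output 7 + 5 + 10 = 22.
Best is grinder, lathe, and bender with total output 22.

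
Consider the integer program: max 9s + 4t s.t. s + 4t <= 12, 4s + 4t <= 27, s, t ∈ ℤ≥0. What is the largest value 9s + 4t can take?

54

(s,t)=(6,0): 1·6+4·0=6≤12, 4·6+4·0=24≤27, objective 54.
(s,t)=(5,1): 1·5+4·1=9≤12, 4·5+4·1=24≤27, objective 49.
No feasible integer point exceeds 54.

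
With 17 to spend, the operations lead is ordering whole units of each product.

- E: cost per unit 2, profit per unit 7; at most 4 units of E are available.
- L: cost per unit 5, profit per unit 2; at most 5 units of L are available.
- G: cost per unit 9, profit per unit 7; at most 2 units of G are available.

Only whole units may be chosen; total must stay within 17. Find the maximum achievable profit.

Take 4×E and 1×G: cost 17 ≤ 17, profit 4·7 + 1·7 = 35.
E has the best ratio (7/2) and is taken to its limit of 4; remaining capacity is filled optimally with the others.

35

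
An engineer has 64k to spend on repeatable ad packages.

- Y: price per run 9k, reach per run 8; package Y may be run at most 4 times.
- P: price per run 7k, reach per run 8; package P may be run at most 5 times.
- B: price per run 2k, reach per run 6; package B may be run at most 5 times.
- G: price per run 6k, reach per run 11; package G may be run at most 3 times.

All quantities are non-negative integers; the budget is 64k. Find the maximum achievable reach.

Take 5×P, 5×B, and 3×G: price 63 ≤ 64, reach 5·8 + 5·6 + 3·11 = 103.
B has the best ratio (6/2) and is taken to its limit of 5; remaining capacity is filled optimally with the others.

103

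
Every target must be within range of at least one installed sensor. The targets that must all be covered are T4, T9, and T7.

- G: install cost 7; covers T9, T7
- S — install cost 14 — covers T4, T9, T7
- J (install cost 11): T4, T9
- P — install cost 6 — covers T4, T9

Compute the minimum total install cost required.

Choose G and P: together they cover T4, T9, T7 — every target.
Total install cost: 7 + 6 = 13.
No cover costs less than 13.

13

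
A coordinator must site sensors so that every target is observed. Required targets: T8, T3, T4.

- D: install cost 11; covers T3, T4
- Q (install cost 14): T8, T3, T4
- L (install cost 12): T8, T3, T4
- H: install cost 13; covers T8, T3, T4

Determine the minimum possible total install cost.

12

L alone covers T8, T3, T4 — every target.
Total install cost: 12.
No cover costs less than 12.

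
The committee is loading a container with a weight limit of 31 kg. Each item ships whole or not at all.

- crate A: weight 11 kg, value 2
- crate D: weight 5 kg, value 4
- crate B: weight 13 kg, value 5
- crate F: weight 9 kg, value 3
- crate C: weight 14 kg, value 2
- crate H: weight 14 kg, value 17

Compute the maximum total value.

Allowing fractional choices, the relaxed optimum would be about 25.6, but items are indivisible.
crate A + crate D + crate H: weight 11 + 5 + 14 = 30 ≤ 31, value 2 + 4 + 17 = 23.
crate B + crate H: weight 13 + 14 = 27 ≤ 31, value 5 + 17 = 22.
crate D + crate F + crate H: weight 5 + 9 + 14 = 28 ≤ 31, value 4 + 3 + 17 = 24.
Best is crate D, crate F, and crate H with total value 24.

24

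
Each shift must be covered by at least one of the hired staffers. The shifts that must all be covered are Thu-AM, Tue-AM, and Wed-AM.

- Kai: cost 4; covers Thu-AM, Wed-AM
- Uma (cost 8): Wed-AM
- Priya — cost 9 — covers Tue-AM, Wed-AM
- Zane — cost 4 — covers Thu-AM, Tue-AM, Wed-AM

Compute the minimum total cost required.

4

This is an integer covering problem.
Zane alone covers Thu-AM, Tue-AM, Wed-AM — every shift.
Total cost: 4.
No cover costs less than 4.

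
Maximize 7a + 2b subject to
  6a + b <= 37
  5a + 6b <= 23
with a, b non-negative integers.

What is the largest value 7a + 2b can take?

28

Relaxing integrality, the LP optimum is 32.20 at (a,b) = (4.6, 0), which is not an integer point.
(a,b)=(4,0): 6·4+1·0=24≤37, 5·4+6·0=20≤23, objective 28.
(a,b)=(3,1): 6·3+1·1=19≤37, 5·3+6·1=21≤23, objective 23.
(a,b)=(3,0): 6·3+1·0=18≤37, 5·3+6·0=15≤23, objective 21.
Maximum is 28 at (a,b)=(4,0).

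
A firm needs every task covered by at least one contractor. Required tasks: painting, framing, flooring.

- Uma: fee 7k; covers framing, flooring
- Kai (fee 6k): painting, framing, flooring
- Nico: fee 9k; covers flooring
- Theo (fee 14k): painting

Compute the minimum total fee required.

Kai alone covers painting, framing, flooring — every task.
Total fee: 6.

6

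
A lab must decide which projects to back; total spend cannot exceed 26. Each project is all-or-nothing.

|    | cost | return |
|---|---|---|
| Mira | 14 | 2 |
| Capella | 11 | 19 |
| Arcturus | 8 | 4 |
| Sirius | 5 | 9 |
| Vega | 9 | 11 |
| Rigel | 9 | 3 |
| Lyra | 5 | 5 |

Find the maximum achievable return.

Allowing fractional choices, the relaxed optimum would be about 40.0, but projects are indivisible.
Capella + Sirius + Vega: cost 11 + 5 + 9 = 25 ≤ 26, return 19 + 9 + 11 = 39.
Capella + Vega + Lyra: cost 11 + 9 + 5 = 25 ≤ 26, return 19 + 11 + 5 = 35.
Capella + Sirius + Lyra: cost 11 + 5 + 5 = 21 ≤ 26, return 19 + 9 + 5 = 33.
Best is Capella, Sirius, and Vega with total return 39.

39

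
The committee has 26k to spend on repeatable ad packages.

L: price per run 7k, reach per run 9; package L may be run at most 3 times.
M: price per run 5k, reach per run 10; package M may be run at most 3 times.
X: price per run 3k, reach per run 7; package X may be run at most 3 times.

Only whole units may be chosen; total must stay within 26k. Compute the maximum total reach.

51

This is a bounded integer knapsack.
X has the best ratio (7/3); taking only X gives at most 3×7 = 21 (stopped by the supply cap of 3).
Mixing does better — 3×M and 3×X: price 24 ≤ 26, reach 3·10 + 3·7 = 51.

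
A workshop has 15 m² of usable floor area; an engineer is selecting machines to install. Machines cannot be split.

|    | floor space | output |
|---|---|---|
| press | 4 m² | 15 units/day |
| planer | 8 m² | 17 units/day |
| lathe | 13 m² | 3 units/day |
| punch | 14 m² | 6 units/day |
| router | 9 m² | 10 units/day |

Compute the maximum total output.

Take press and planer: floor space 4 + 8 = 12 ≤ 15, output 15 + 17 = 32.
No other feasible combination does better.

32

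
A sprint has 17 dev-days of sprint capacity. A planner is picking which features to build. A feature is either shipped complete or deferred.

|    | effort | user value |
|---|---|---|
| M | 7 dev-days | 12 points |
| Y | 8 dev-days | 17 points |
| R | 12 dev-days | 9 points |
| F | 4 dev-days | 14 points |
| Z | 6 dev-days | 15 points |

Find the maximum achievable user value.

This is an integer program with binary decision variables.
M + F + Z: effort 7 + 4 + 6 = 17 ≤ 17, user value 12 + 14 + 15 = 41.
Y + Z: effort 8 + 6 = 14 ≤ 17, user value 17 + 15 = 32.
Best is M, F, and Z with total user value 41.

41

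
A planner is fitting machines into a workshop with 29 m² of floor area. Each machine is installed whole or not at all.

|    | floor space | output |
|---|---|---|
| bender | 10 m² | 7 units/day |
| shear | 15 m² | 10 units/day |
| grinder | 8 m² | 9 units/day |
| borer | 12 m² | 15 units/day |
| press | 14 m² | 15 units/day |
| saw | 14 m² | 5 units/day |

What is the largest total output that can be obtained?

30

Treat it as a binary knapsack problem.
Take borer and press: floor space 12 + 14 = 26 ≤ 29, output 15 + 15 = 30.
No other feasible combination does better.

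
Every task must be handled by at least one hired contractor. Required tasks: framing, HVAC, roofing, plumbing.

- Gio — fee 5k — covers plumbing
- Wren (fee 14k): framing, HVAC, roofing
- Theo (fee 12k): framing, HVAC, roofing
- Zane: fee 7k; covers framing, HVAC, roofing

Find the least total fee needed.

Choose Gio and Zane: together they cover framing, HVAC, roofing, plumbing — every task.
Total fee: 5 + 7 = 12.

12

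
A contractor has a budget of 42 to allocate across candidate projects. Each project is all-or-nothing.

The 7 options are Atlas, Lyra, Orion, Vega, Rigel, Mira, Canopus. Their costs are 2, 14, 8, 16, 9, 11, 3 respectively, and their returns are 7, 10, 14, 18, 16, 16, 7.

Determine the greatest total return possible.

64

Atlas + Vega + Rigel + Mira + Canopus: cost 2 + 16 + 9 + 11 + 3 = 41 ≤ 42, return 7 + 18 + 16 + 16 + 7 = 64.
Atlas + Orion + Vega + Rigel + Canopus: cost 2 + 8 + 16 + 9 + 3 = 38 ≤ 42, return 7 + 14 + 18 + 16 + 7 = 62.
Atlas + Orion + Vega + Mira + Canopus: cost 2 + 8 + 16 + 11 + 3 = 40 ≤ 42, return 7 + 14 + 18 + 16 + 7 = 62.
Best is Atlas, Vega, Rigel, Mira, and Canopus with total return 64.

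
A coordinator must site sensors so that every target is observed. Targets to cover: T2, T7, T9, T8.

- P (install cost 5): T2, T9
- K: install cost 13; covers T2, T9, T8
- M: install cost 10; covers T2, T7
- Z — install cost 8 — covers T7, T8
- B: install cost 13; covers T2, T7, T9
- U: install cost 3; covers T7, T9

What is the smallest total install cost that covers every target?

13

This is a weighted set-cover instance.
The greedy cost-per-new-target heuristic would pick U, P, and Z for 16, but a cheaper cover exists.
Choose P and Z: together they cover T2, T7, T9, T8 — every target.
Total install cost: 5 + 8 = 13.
No cover costs less than 13.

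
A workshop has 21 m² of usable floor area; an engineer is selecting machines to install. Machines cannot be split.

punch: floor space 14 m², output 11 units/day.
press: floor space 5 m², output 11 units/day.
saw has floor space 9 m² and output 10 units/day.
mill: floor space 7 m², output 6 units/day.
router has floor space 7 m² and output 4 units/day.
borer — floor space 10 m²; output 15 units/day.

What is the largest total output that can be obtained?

27

Allowing fractional choices, the relaxed optimum would be about 32.7, but machines are indivisible.
press + borer: floor space 5 + 10 = 15 ≤ 21, output 11 + 15 = 26.
press + saw + mill: floor space 5 + 9 + 7 = 21 ≤ 21, output 11 + 10 + 6 = 27.
saw + borer: floor space 9 + 10 = 19 ≤ 21, output 10 + 15 = 25.
Best is press, saw, and mill with total output 27.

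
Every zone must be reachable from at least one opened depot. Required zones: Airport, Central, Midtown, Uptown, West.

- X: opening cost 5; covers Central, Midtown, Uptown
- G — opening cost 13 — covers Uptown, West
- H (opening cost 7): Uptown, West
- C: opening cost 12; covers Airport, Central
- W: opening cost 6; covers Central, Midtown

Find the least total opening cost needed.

Choose X, H, and C: together they cover Airport, Central, Midtown, Uptown, West — every zone.
Total opening cost: 5 + 7 + 12 = 24.
No cover costs less than 24.

24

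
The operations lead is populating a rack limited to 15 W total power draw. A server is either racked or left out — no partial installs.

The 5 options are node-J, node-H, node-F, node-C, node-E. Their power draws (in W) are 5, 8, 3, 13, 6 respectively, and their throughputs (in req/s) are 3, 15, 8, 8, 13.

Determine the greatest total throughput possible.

This is an integer program with binary decision variables.
node-J + node-F + node-E: power draw 5 + 3 + 6 = 14 ≤ 15, throughput 3 + 8 + 13 = 24.
node-H + node-E: power draw 8 + 6 = 14 ≤ 15, throughput 15 + 13 = 28.
Best is node-H and node-E with total throughput 28.

28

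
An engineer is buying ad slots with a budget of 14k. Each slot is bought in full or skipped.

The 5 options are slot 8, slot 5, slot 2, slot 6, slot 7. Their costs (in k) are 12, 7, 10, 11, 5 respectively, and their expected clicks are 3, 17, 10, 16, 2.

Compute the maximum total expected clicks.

slot 5 + slot 7: cost 7 + 5 = 12 ≤ 14, expected clicks 17 + 2 = 19.
slot 5: cost 7 ≤ 14, expected clicks 17.
Best is slot 5 and slot 7 with total expected clicks 19.

19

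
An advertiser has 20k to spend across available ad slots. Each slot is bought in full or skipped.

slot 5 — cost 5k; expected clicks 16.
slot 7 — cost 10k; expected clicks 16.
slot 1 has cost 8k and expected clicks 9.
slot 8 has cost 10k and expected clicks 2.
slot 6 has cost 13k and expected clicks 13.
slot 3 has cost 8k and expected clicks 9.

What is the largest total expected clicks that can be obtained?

Take slot 5 and slot 7: cost 5 + 10 = 15 ≤ 20, expected clicks 16 + 16 = 32.
No other feasible combination does better.

32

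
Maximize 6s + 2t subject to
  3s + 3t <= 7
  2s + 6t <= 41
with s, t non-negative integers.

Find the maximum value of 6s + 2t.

12

Relaxing integrality, the LP optimum is 14.00 at (s,t) = (2.33, 0), which is not an integer point.
(s,t)=(2,0): 3·2+3·0=6≤7, 2·2+6·0=4≤41, objective 12.
(s,t)=(1,1): 3·1+3·1=6≤7, 2·1+6·1=8≤41, objective 8.
(s,t)=(1,0): 3·1+3·0=3≤7, 2·1+6·0=2≤41, objective 6.
Maximum is 12 at (s,t)=(2,0).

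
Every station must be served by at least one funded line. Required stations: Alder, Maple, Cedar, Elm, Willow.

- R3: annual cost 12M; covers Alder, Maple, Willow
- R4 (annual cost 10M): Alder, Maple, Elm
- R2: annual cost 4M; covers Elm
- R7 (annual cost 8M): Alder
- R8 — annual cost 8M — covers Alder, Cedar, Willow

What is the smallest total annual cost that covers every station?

18

This is a weighted set-cover instance.
Choose R4 and R8: together they cover Alder, Maple, Cedar, Elm, Willow — every station.
Total annual cost: 10 + 8 = 18.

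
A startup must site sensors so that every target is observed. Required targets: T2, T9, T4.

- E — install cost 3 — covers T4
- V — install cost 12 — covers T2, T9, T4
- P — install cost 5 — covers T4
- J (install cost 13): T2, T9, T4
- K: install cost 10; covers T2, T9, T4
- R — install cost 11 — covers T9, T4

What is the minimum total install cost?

The greedy cost-per-new-target heuristic would pick E and K for 13, but a cheaper cover exists.
K alone covers T2, T9, T4 — every target.
Total install cost: 10.
No cover costs less than 10.

10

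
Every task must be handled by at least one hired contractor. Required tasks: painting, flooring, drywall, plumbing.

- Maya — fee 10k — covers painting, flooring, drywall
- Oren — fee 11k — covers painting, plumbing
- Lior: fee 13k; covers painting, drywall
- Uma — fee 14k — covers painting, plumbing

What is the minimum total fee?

21

Choose Maya and Oren: together they cover painting, flooring, drywall, plumbing — every task.
Total fee: 10 + 11 = 21.
No cover costs less than 21.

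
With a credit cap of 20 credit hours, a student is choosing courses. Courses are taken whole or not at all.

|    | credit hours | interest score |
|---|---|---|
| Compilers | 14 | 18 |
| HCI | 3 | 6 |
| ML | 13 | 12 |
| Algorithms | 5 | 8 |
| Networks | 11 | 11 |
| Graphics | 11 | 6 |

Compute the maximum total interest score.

26

Treat it as a binary knapsack problem.
Compilers + Algorithms: credit hours 14 + 5 = 19 ≤ 20, interest score 18 + 8 = 26.
Compilers + HCI: credit hours 14 + 3 = 17 ≤ 20, interest score 18 + 6 = 24.
HCI + Algorithms + Networks: credit hours 3 + 5 + 11 = 19 ≤ 20, interest score 6 + 8 + 11 = 25.
Best is Compilers and Algorithms with total interest score 26.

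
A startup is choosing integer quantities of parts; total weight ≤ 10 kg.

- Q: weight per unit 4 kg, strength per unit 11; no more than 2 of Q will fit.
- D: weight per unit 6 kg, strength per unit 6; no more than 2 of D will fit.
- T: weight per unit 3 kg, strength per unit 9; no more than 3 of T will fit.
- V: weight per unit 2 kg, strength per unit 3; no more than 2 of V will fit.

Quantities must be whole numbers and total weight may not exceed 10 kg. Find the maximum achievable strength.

29

3×T: weight 9 ≤ 10, strength 3·9 = 27.
1×Q and 2×T: weight 10 ≤ 10, strength 1·11 + 2·9 = 29.
Best is 29.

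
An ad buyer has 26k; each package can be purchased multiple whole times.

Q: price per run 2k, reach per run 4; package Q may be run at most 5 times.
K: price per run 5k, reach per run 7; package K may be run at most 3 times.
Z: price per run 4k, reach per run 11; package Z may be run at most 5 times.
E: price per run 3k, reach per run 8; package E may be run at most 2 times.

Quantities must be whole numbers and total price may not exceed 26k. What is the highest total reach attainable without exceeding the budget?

This is a bounded integer knapsack.
Z has the best ratio (11/4); taking only Z gives at most 5×11 = 55 (stopped by the supply cap of 5).
Mixing does better — 5×Z and 2×E: price 26 ≤ 26, reach 5·11 + 2·8 = 71.

71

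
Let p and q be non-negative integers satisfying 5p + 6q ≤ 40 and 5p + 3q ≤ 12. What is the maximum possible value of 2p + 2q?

8

(p,q)=(0,4): 5·0+6·4=24≤40, 5·0+3·4=12≤12, objective 8.
(p,q)=(0,3): 5·0+6·3=18≤40, 5·0+3·3=9≤12, objective 6.
The best lattice point is (0,4), giving 8.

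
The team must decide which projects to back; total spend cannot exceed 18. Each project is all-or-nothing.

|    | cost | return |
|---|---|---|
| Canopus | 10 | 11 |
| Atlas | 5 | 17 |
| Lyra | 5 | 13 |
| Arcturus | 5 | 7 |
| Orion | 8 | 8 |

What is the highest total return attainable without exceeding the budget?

This is an integer program with binary decision variables.
Take Atlas, Lyra, and Orion: cost 5 + 5 + 8 = 18 ≤ 18, return 17 + 13 + 8 = 38.
No other feasible combination does better.

38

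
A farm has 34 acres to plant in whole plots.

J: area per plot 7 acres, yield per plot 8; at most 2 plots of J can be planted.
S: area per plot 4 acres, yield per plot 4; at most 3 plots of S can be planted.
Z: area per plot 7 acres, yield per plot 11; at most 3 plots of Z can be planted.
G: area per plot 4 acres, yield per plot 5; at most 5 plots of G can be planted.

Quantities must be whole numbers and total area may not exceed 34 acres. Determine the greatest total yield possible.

Z has the best ratio (11/7); taking only Z gives at most 3×11 = 33 (stopped by the supply cap of 3).
Mixing does better — 3×Z and 3×G: area 33 ≤ 34, yield 3·11 + 3·5 = 48.

48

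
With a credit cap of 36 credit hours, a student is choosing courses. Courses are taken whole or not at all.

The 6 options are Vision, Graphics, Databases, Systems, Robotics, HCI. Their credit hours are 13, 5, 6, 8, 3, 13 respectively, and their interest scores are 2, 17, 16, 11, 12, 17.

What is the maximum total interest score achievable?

Allowing fractional choices, the relaxed optimum would be about 73.2, but courses are indivisible.
Graphics + Databases + Systems + Robotics + HCI: credit hours 5 + 6 + 8 + 3 + 13 = 35 ≤ 36, interest score 17 + 16 + 11 + 12 + 17 = 73.
Graphics + Databases + Systems + HCI: credit hours 5 + 6 + 8 + 13 = 32 ≤ 36, interest score 17 + 16 + 11 + 17 = 61.
Graphics + Databases + Robotics + HCI: credit hours 5 + 6 + 3 + 13 = 27 ≤ 36, interest score 17 + 16 + 12 + 17 = 62.
Best is Graphics, Databases, Systems, Robotics, and HCI with total interest score 73.

73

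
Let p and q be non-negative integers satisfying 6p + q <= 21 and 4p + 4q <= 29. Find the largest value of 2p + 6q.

42

(p,q)=(0,7): 6·0+1·7=7≤21, 4·0+4·7=28≤29, objective 42.
(p,q)=(1,6): 6·1+1·6=12≤21, 4·1+4·6=28≤29, objective 38.
(p,q)=(0,6): 6·0+1·6=6≤21, 4·0+4·6=24≤29, objective 36.
No feasible integer point exceeds 42.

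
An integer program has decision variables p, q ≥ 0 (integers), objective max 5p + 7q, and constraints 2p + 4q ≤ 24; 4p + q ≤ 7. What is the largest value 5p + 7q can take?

(p,q)=(0,6) is feasible, giving 42.
(p,q)=(0,5) is feasible, giving 35.
(p,q)=(0,4) is feasible, giving 28.
No feasible integer point exceeds 42.

42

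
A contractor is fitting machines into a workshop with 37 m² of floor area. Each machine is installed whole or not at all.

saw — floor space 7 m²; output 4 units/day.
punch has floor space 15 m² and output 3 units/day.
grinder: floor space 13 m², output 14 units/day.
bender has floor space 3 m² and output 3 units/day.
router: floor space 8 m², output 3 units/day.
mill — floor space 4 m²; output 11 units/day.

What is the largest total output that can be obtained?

35

Take saw, grinder, bender, router, and mill: floor space 7 + 13 + 3 + 8 + 4 = 35 ≤ 37, output 4 + 14 + 3 + 3 + 11 = 35.
No other feasible combination does better.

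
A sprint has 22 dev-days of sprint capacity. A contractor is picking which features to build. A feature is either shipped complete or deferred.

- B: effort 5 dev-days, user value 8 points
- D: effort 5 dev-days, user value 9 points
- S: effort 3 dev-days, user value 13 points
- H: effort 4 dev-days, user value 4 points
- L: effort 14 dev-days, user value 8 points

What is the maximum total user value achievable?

34

Allowing fractional choices, the relaxed optimum would be about 36.9, but features are indivisible.
B + D + S: effort 5 + 5 + 3 = 13 ≤ 22, user value 8 + 9 + 13 = 30.
B + D + S + H: effort 5 + 5 + 3 + 4 = 17 ≤ 22, user value 8 + 9 + 13 + 4 = 34.
Best is B, D, S, and H with total user value 34.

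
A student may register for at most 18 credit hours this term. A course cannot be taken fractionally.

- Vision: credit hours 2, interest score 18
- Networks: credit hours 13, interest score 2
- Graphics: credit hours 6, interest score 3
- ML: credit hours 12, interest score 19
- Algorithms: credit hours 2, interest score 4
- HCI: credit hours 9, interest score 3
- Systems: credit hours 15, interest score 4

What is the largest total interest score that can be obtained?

Take Vision, ML, and Algorithms: credit hours 2 + 12 + 2 = 16 ≤ 18, interest score 18 + 19 + 4 = 41.
No other feasible combination does better.

41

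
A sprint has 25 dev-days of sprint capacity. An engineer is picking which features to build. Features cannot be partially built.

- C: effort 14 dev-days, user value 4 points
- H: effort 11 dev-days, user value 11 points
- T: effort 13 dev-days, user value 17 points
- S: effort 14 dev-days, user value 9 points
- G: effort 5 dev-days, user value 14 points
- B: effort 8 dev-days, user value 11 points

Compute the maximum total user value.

T + G: effort 13 + 5 = 18 ≤ 25, user value 17 + 14 = 31.
H + G + B: effort 11 + 5 + 8 = 24 ≤ 25, user value 11 + 14 + 11 = 36.
T + B: effort 13 + 8 = 21 ≤ 25, user value 17 + 11 = 28.
Best is H, G, and B with total user value 36.

36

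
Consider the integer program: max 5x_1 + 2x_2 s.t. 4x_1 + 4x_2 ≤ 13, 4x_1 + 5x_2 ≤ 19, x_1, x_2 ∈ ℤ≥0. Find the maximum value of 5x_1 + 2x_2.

15

Relaxing integrality, the LP optimum is 16.25 at (x_1,x_2) = (3.25, 0), which is not an integer point.
(x_1,x_2)=(3,0): 4·3+4·0=12≤13, 4·3+5·0=12≤19, objective 15.
(x_1,x_2)=(2,1): 4·2+4·1=12≤13, 4·2+5·1=13≤19, objective 12.
(x_1,x_2)=(2,0): 4·2+4·0=8≤13, 4·2+5·0=8≤19, objective 10.
The best lattice point is (3,0), giving 15.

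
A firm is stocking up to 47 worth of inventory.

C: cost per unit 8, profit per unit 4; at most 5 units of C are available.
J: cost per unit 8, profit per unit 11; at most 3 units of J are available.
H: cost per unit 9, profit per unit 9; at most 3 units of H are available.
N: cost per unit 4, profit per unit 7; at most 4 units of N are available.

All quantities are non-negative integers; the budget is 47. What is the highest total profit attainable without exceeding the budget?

63

2×J, 2×H, and 3×N: cost 46 ≤ 47, profit 2·11 + 2·9 + 3·7 = 61.
3×J, 1×H, and 3×N: cost 45 ≤ 47, profit 3·11 + 1·9 + 3·7 = 63.
Best is 63.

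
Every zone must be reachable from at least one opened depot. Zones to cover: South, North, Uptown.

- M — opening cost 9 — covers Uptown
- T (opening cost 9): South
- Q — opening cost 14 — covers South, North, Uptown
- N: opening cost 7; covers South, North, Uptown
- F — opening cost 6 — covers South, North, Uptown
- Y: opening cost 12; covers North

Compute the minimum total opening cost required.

F alone covers South, North, Uptown — every zone.
Total opening cost: 6.
No cover costs less than 6.

6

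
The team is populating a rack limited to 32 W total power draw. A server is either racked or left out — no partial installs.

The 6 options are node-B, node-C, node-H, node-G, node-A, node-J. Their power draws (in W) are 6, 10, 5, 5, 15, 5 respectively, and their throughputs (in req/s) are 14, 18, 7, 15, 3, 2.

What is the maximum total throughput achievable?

Take node-B, node-C, node-H, node-G, and node-J: power draw 6 + 10 + 5 + 5 + 5 = 31 ≤ 32, throughput 14 + 18 + 7 + 15 + 2 = 56.
No other feasible combination does better.

56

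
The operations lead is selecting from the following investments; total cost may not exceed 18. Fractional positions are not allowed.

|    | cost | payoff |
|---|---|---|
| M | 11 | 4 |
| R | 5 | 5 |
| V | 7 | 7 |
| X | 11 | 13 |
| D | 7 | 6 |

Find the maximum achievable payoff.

20

X + D: cost 11 + 7 = 18 ≤ 18, payoff 13 + 6 = 19.
V + X: cost 7 + 11 = 18 ≤ 18, payoff 7 + 13 = 20.
Best is V and X with total payoff 20.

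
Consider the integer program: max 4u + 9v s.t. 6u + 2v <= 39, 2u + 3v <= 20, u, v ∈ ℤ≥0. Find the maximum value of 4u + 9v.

58

(u,v)=(1,6): 6·1+2·6=18≤39, 2·1+3·6=20≤20, objective 58.
(u,v)=(0,6): 6·0+2·6=12≤39, 2·0+3·6=18≤20, objective 54.
(u,v)=(2,5): 6·2+2·5=22≤39, 2·2+3·5=19≤20, objective 53.
No feasible integer point exceeds 58.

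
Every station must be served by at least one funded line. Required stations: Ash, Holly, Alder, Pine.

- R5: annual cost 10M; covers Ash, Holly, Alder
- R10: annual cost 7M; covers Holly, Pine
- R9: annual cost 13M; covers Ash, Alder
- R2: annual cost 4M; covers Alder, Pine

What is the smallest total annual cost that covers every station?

Choose R5 and R2: together they cover Ash, Holly, Alder, Pine — every station.
Total annual cost: 10 + 4 = 14.
No cover costs less than 14.

14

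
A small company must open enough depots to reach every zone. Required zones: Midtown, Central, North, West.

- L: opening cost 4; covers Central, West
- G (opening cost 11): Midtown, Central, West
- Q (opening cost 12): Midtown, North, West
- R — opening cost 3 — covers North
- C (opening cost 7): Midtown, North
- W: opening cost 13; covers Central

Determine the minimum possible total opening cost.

This is a weighted set-cover instance.
The greedy cost-per-new-zone heuristic would pick L, R, and C for 14, but a cheaper cover exists.
Choose L and C: together they cover Midtown, Central, North, West — every zone.
Total opening cost: 4 + 7 = 11.
No cover costs less than 11.

11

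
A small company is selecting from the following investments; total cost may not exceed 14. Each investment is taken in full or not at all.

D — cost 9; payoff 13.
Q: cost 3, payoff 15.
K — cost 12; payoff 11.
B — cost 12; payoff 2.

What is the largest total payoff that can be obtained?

28

Q: cost 3 ≤ 14, payoff 15.
D: cost 9 ≤ 14, payoff 13.
D + Q: cost 9 + 3 = 12 ≤ 14, payoff 13 + 15 = 28.
Best is D and Q with total payoff 28.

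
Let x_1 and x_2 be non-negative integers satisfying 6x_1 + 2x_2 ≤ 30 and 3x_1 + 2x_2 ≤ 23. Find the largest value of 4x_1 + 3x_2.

Relaxing integrality, the LP optimum is 34.50 at (x_1,x_2) = (0, 11.5), which is not an integer point.
(x_1,x_2)=(1,10): 6·1+2·10=26≤30, 3·1+2·10=23≤23, objective 34.
(x_1,x_2)=(0,11): 6·0+2·11=22≤30, 3·0+2·11=22≤23, objective 33.
(x_1,x_2)=(1,9): 6·1+2·9=24≤30, 3·1+2·9=21≤23, objective 31.
(x_1,x_2)=(0,10): 6·0+2·10=20≤30, 3·0+2·10=20≤23, objective 30.
Maximum is 34 at (x_1,x_2)=(1,10).

34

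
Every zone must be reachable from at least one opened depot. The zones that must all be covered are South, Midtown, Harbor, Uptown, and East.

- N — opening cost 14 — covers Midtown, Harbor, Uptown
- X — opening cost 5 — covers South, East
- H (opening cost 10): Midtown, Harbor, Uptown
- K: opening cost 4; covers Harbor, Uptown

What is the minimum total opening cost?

15

The greedy cost-per-new-zone heuristic would pick K, X, and H for 19, but a cheaper cover exists.
Choose X and H: together they cover South, Midtown, Harbor, Uptown, East — every zone.
Total opening cost: 5 + 10 = 15.
No cover costs less than 15.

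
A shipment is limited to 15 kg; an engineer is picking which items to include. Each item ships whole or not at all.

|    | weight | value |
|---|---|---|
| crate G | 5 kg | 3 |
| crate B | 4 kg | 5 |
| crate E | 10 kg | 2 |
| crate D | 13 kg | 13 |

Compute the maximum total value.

13

Allowing fractional choices, the relaxed optimum would be about 16.0, but items are indivisible.
crate D: weight 13 ≤ 15, value 13.
crate G + crate B: weight 5 + 4 = 9 ≤ 15, value 3 + 5 = 8.
crate B + crate E: weight 4 + 10 = 14 ≤ 15, value 5 + 2 = 7.
Best is crate D with total value 13.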